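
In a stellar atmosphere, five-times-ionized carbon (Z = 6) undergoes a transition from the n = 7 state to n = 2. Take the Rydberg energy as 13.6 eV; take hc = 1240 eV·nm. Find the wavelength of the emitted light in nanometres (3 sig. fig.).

11.0 nm

For Z = 6 the level energies scale as Z², so the effective Rydberg energy is 13.6 × 36 = 489.6 eV.
ΔE = 489.6 × (1/2² − 1/7²) = 489.6 × 0.2296 = 112.4 eV.
λ = hc/ΔE = 1240 / 112.4 = 11.0 nm.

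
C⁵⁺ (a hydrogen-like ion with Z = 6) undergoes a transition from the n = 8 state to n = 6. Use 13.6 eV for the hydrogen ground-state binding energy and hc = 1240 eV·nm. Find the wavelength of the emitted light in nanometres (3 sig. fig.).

208 nm

For Z = 6 the level energies scale as Z², so the effective Rydberg energy is 13.6 × 36 = 489.6 eV.
ΔE = 489.6 × (1/6² − 1/8²) = 489.6 × 0.01215 = 5.950 eV.
λ = hc/ΔE = 1240 / 5.950 = 208 nm.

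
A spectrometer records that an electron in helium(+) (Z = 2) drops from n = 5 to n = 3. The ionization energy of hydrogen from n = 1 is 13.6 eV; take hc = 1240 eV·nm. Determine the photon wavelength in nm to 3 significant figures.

For Z = 2 the level energies scale as Z², so the effective Rydberg energy is 13.6 × 4 = 54.40 eV.
ΔE = 54.40 × (1/3² − 1/5²) = 54.40 × 0.07111 = 3.868 eV.
λ = hc/ΔE = 1240 / 3.868 = 321 nm.

321 nm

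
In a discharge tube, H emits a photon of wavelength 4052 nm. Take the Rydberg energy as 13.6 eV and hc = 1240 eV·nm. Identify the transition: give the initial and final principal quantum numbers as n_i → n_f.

n_i = 5, n_f = 4

The photon energy is ΔE = hc/λ = 1240 / 4052 = 0.3060 eV.
With Z = 1, ΔE = 13.60 × (1/n_f² − 1/n_i²), so 1/n_f² − 1/n_i² = 0.02250.
Trying n_f = 4 gives 1/n_i² = 0.04000, i.e. n_i ≈ 5; this pair matches.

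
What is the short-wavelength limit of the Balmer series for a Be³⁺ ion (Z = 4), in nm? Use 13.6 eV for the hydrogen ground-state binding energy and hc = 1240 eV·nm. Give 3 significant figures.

22.8 nm

The Balmer series has lower level n_f = 2; the series limit corresponds to n_i → ∞.
ΔE_max = 13.6 × 16 / 2² = 54.40 eV.
λ_min = 1240 / 54.40 = 22.8 nm.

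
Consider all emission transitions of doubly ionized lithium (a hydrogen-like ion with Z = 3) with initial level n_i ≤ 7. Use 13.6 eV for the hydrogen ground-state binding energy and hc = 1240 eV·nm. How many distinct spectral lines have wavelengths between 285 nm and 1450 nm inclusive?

Enumerate all n_i → n_f pairs with 1 ≤ n_f < n_i ≤ 7 and compute λ = 1240 / [13.6·9·(1/n_f² − 1/n_i²)].
Lines falling in [285, 1450] nm: 6→4 (291.8 nm), 5→4 (450.3 nm), 7→5 (517.1 nm), 6→5 (828.9 nm), 7→6 (1375 nm).

5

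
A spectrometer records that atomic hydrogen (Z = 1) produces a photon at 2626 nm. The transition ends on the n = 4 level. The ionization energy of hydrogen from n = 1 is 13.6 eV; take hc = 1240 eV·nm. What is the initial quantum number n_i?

n_i = 6

The photon energy is ΔE = hc/λ = 1240 / 2626 = 0.4722 eV.
With Z = 1, ΔE = 13.60 × (1/n_f² − 1/n_i²), so 1/n_f² − 1/n_i² = 0.03472.
With n_f = 4: 1/n_i² = 1/16 − 0.03472 = 0.02778, so n_i ≈ 6.00.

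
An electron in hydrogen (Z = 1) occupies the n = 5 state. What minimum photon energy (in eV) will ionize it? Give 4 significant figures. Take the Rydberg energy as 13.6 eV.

0.5440 eV

E_5 = −13.60/25 = −0.5440 eV, so ionization (to E = 0) requires 0.5440 eV.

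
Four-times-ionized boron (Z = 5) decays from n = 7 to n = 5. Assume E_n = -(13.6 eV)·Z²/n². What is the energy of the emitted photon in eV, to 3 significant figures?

6.66 eV

The Bohr energies scale as Z², so for Z = 5: E_n = −340.0/n² eV.
E_7 = −340.0/49 = −6.939 eV and E_5 = −340.0/25 = −13.60 eV.
The photon energy is |E_7 − E_5| = 6.66 eV.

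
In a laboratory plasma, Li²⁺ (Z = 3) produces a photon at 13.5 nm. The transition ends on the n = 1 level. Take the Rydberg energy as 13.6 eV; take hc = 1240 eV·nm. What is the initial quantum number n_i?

The photon energy is ΔE = hc/λ = 1240 / 13.5 = 91.85 eV.
With Z = 3, ΔE = 122.4 × (1/n_f² − 1/n_i²), so 1/n_f² − 1/n_i² = 0.7504.
With n_f = 1: 1/n_i² = 1/1 − 0.7504 = 0.2496, so n_i ≈ 2.00.

n_i = 2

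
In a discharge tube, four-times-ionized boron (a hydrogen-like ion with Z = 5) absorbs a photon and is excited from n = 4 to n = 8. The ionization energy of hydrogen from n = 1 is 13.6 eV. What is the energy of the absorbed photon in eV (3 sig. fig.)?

The Bohr energies scale as Z², so for Z = 5: E_n = −340.0/n² eV.
E_8 = −340.0/64 = −5.313 eV and E_4 = −340.0/16 = −21.25 eV.
The photon energy is |E_8 − E_4| = 15.9 eV.

15.9 eV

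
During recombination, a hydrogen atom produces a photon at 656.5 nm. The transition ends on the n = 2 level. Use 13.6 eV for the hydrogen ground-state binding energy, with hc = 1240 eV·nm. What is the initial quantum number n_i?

The photon energy is ΔE = hc/λ = 1240 / 656.5 = 1.889 eV.
With Z = 1, ΔE = 13.60 × (1/n_f² − 1/n_i²), so 1/n_f² − 1/n_i² = 0.1389.
With n_f = 2: 1/n_i² = 1/4 − 0.1389 = 0.1111, so n_i ≈ 3.00.

n_i = 3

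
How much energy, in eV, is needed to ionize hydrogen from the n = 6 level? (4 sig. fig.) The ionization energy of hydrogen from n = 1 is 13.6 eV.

E_6 = −13.60/36 = −0.3778 eV, so ionization (to E = 0) requires 0.3778 eV.

0.3778 eV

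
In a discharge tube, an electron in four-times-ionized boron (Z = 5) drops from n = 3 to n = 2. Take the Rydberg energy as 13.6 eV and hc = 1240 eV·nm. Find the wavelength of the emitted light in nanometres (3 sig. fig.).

26.3 nm

For Z = 5 the level energies scale as Z², so the effective Rydberg energy is 13.6 × 25 = 340.0 eV.
ΔE = 340.0 × (1/2² − 1/3²) = 340.0 × 0.1389 = 47.22 eV.
λ = hc/ΔE = 1240 / 47.22 = 26.3 nm.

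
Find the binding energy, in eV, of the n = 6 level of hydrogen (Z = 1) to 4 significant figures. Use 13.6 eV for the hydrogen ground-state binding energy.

E_6 = −13.60/36 = −0.3778 eV, so ionization (to E = 0) requires 0.3778 eV.

0.3778 eV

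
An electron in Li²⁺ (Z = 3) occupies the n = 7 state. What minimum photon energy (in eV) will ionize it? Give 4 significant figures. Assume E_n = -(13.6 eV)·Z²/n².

2.498 eV

E_n = −13.6 Z²/n² = −122.4/n² eV for Z = 3.
E_7 = −122.4/49 = −2.498 eV, so ionization (to E = 0) requires 2.498 eV.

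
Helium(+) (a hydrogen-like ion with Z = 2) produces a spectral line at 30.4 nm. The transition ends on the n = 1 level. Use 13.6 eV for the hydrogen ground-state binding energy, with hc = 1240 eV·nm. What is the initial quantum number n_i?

n_i = 2

The photon energy is ΔE = hc/λ = 1240 / 30.4 = 40.79 eV.
With Z = 2, ΔE = 54.40 × (1/n_f² − 1/n_i²), so 1/n_f² − 1/n_i² = 0.7498.
With n_f = 1: 1/n_i² = 1/1 − 0.7498 = 0.2502, so n_i ≈ 2.00.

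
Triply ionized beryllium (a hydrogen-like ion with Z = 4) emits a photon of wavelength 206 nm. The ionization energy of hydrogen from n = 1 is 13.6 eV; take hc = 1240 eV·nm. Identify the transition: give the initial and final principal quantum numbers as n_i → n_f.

n_i = 9, n_f = 5

The photon energy is ΔE = hc/λ = 1240 / 206 = 6.019 eV.
With Z = 4, ΔE = 217.6 × (1/n_f² − 1/n_i²), so 1/n_f² − 1/n_i² = 0.02766.
Trying n_f = 5 gives 1/n_i² = 0.01234, i.e. n_i ≈ 9; this pair matches.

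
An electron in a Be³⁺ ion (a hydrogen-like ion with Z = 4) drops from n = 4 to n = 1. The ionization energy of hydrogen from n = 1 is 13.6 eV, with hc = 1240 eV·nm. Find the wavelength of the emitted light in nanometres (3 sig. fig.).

6.08 nm

For Z = 4 the level energies scale as Z², so the effective Rydberg energy is 13.6 × 16 = 217.6 eV.
ΔE = 217.6 × (1/1² − 1/4²) = 217.6 × 0.9375 = 204.0 eV.
λ = hc/ΔE = 1240 / 204.0 = 6.08 nm.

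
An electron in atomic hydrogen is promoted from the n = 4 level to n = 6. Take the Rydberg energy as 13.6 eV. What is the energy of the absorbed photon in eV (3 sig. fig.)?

E_6 = −13.60/36 = −0.3778 eV and E_4 = −13.60/16 = −0.8500 eV.
The photon energy is |E_6 − E_4| = 0.472 eV.

0.472 eV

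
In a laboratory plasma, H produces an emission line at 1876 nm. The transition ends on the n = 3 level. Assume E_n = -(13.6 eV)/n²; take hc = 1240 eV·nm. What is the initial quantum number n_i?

n_i = 4

The photon energy is ΔE = hc/λ = 1240 / 1876 = 0.6610 eV.
With Z = 1, ΔE = 13.60 × (1/n_f² − 1/n_i²), so 1/n_f² − 1/n_i² = 0.04860.
With n_f = 3: 1/n_i² = 1/9 − 0.04860 = 0.06251, so n_i ≈ 4.00.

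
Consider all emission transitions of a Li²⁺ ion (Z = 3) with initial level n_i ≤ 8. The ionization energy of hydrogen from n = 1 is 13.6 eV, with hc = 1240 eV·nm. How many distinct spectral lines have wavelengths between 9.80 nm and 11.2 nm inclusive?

Enumerate all n_i → n_f pairs with 1 ≤ n_f < n_i ≤ 8 and compute λ = 1240 / [13.6·9·(1/n_f² − 1/n_i²)].
Lines falling in [9.80, 11.2] nm: 8→1 (10.29 nm), 7→1 (10.34 nm), 6→1 (10.42 nm), 5→1 (10.55 nm), 4→1 (10.81 nm).

5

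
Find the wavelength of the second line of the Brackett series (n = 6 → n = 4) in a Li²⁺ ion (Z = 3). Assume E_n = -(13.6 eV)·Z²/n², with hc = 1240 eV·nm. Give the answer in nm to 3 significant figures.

The Brackett series terminates on n_f = 4; the second line has n_i = 4+2 = 6.
ΔE = 122.4 × (1/4² − 1/6²) = 4.250 eV.
λ = 1240 / 4.250 = 292 nm.

292 nm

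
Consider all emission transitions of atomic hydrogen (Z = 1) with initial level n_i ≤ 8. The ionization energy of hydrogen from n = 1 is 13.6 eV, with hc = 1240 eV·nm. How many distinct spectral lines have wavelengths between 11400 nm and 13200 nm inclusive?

Enumerate all n_i → n_f pairs with 1 ≤ n_f < n_i ≤ 8 and compute λ = 1240 / [13.6·1·(1/n_f² − 1/n_i²)].
Lines falling in [11400, 13200] nm: 7→6 (12370 nm).

1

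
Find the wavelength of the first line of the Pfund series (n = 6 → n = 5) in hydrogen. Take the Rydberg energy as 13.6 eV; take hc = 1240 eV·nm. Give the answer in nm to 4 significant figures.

The Pfund series terminates on n_f = 5; the first line has n_i = 5+1 = 6.
ΔE = 13.60 × (1/5² − 1/6²) = 0.1662 eV.
λ = 1240 / 0.1662 = 7460 nm.

7460 nm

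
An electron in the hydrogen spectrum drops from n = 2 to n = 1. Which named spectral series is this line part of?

The series is set by the lower level: n_f = 1 is the Lyman series.

Lyman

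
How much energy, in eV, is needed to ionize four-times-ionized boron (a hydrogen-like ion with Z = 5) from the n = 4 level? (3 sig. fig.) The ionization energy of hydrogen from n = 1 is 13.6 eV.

21.3 eV

E_n = −13.6 Z²/n² = −340.0/n² eV for Z = 5.
E_4 = −340.0/16 = −21.3 eV, so ionization (to E = 0) requires 21.3 eV.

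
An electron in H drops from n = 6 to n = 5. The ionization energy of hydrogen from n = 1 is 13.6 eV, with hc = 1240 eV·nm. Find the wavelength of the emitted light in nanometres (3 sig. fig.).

7460 nm

ΔE = 13.60 × (1/5² − 1/6²) = 13.60 × 0.01222 = 0.1662 eV.
λ = hc/ΔE = 1240 / 0.1662 = 7460 nm.
This line belongs to the Pfund series.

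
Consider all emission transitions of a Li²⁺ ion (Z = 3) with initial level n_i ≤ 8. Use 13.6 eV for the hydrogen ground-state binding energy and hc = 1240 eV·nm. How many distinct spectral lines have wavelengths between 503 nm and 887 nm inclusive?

Enumerate all n_i → n_f pairs with 1 ≤ n_f < n_i ≤ 8 and compute λ = 1240 / [13.6·9·(1/n_f² − 1/n_i²)].
Lines falling in [503, 887] nm: 7→5 (517.1 nm), 6→5 (828.9 nm), 8→6 (833.6 nm).

3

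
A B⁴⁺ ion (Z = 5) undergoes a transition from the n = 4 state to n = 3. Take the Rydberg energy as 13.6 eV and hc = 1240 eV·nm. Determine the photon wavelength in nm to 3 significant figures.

For Z = 5 the level energies scale as Z², so the effective Rydberg energy is 13.6 × 25 = 340.0 eV.
ΔE = 340.0 × (1/3² − 1/4²) = 340.0 × 0.04861 = 16.53 eV.
λ = hc/ΔE = 1240 / 16.53 = 75.0 nm.

75.0 nm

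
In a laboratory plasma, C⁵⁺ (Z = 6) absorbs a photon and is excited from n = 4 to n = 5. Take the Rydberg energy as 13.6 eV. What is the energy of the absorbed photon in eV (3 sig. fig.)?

The Bohr energies scale as Z², so for Z = 6: E_n = −489.6/n² eV.
E_5 = −489.6/25 = −19.58 eV and E_4 = −489.6/16 = −30.60 eV.
The photon energy is |E_5 − E_4| = 11.0 eV.

11.0 eV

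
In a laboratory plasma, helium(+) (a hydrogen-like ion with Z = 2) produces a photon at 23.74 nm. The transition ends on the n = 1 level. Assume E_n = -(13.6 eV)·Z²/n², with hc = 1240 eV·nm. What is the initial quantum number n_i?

The photon energy is ΔE = hc/λ = 1240 / 23.74 = 52.23 eV.
With Z = 2, ΔE = 54.40 × (1/n_f² − 1/n_i²), so 1/n_f² − 1/n_i² = 0.9602.
With n_f = 1: 1/n_i² = 1/1 − 0.9602 = 0.03984, so n_i ≈ 5.01.

n_i = 5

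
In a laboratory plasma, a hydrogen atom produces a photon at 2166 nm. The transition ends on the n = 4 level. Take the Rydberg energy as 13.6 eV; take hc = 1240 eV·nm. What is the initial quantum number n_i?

n_i = 7

The photon energy is ΔE = hc/λ = 1240 / 2166 = 0.5725 eV.
With Z = 1, ΔE = 13.60 × (1/n_f² − 1/n_i²), so 1/n_f² − 1/n_i² = 0.04209.
With n_f = 4: 1/n_i² = 1/16 − 0.04209 = 0.02041, so n_i ≈ 7.00.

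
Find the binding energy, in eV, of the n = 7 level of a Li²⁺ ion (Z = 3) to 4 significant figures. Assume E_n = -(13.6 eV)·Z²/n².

E_n = −13.6 Z²/n² = −122.4/n² eV for Z = 3.
E_7 = −122.4/49 = −2.498 eV, so ionization (to E = 0) requires 2.498 eV.

2.498 eV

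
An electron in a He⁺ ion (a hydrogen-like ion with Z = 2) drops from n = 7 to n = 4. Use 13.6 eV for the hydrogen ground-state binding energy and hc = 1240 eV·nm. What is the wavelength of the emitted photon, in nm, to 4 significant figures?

For Z = 2 the level energies scale as Z², so the effective Rydberg energy is 13.6 × 4 = 54.40 eV.
ΔE = 54.40 × (1/4² − 1/7²) = 54.40 × 0.04209 = 2.290 eV.
λ = hc/ΔE = 1240 / 2.290 = 541.5 nm.

541.5 nm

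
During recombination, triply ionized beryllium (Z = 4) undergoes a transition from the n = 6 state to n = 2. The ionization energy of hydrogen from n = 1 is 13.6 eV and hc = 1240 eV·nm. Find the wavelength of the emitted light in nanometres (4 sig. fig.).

For Z = 4 the level energies scale as Z², so the effective Rydberg energy is 13.6 × 16 = 217.6 eV.
ΔE = 217.6 × (1/2² − 1/6²) = 217.6 × 0.2222 = 48.36 eV.
λ = hc/ΔE = 1240 / 48.36 = 25.64 nm.

25.64 nm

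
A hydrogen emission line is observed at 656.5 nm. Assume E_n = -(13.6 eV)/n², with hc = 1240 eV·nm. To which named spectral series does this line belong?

ΔE = 1240/656.5 = 1.889 eV.
This matches 13.6 × (1/2² − 1/3²), so n_f = 2: the Balmer series.

Balmer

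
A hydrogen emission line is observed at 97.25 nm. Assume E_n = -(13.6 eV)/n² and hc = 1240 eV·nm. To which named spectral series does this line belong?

ΔE = 1240/97.25 = 12.75 eV.
This matches 13.6 × (1/1² − 1/4²), so n_f = 1: the Lyman series.

Lyman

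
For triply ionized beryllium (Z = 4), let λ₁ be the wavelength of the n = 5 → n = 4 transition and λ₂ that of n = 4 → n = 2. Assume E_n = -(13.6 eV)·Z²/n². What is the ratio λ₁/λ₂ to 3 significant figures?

λ ∝ 1/ΔE ∝ 1/(1/n_f² − 1/n_i²), and the Z² and hc factors cancel in the ratio.
λ₁/λ₂ = (1/2² − 1/4²)/(1/4² − 1/5²) = 0.1875/0.02250 = 8.33.

8.33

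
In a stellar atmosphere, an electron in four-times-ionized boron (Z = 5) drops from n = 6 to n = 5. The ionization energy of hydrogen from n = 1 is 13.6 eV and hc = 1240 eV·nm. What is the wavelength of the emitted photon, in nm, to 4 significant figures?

298.4 nm

For Z = 5 the level energies scale as Z², so the effective Rydberg energy is 13.6 × 25 = 340.0 eV.
ΔE = 340.0 × (1/5² − 1/6²) = 340.0 × 0.01222 = 4.156 eV.
λ = hc/ΔE = 1240 / 4.156 = 298.4 nm.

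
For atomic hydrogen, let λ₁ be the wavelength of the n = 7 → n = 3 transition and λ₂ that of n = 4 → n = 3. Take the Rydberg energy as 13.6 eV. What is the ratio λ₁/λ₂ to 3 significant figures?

0.536

λ ∝ 1/ΔE ∝ 1/(1/n_f² − 1/n_i²), and the Z² and hc factors cancel in the ratio.
λ₁/λ₂ = (1/3² − 1/4²)/(1/3² − 1/7²) = 0.04861/0.09070 = 0.536.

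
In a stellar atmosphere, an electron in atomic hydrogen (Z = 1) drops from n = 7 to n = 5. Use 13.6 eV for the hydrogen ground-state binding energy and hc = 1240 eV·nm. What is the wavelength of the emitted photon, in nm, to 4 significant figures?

4654 nm

ΔE = 13.60 × (1/5² − 1/7²) = 13.60 × 0.01959 = 0.2664 eV.
λ = hc/ΔE = 1240 / 0.2664 = 4654 nm.
This line belongs to the Pfund series.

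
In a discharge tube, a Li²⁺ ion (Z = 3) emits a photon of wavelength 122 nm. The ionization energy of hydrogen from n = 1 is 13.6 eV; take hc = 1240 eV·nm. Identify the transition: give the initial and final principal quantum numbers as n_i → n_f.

The photon energy is ΔE = hc/λ = 1240 / 122 = 10.16 eV.
With Z = 3, ΔE = 122.4 × (1/n_f² − 1/n_i²), so 1/n_f² − 1/n_i² = 0.08304.
Trying n_f = 3 gives 1/n_i² = 0.02807, i.e. n_i ≈ 6; this pair matches.

n_i = 6, n_f = 3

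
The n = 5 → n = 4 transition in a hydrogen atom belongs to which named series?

Brackett

The series is set by the lower level: n_f = 4 is the Brackett series.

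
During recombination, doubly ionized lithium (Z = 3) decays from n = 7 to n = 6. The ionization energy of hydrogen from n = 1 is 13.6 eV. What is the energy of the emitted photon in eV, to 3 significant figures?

0.902 eV

The Bohr energies scale as Z², so for Z = 3: E_n = −122.4/n² eV.
E_7 = −122.4/49 = −2.498 eV and E_6 = −122.4/36 = −3.400 eV.
The photon energy is |E_7 − E_6| = 0.902 eV.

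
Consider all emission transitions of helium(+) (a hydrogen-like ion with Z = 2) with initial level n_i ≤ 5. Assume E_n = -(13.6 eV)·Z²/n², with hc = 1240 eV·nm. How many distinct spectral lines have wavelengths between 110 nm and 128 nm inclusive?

Enumerate all n_i → n_f pairs with 1 ≤ n_f < n_i ≤ 5 and compute λ = 1240 / [13.6·4·(1/n_f² − 1/n_i²)].
Lines falling in [110, 128] nm: 4→2 (121.6 nm).

1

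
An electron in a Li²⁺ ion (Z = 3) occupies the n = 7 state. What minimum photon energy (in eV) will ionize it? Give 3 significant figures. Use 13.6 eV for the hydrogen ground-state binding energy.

E_n = −13.6 Z²/n² = −122.4/n² eV for Z = 3.
E_7 = −122.4/49 = −2.50 eV, so ionization (to E = 0) requires 2.50 eV.

2.50 eV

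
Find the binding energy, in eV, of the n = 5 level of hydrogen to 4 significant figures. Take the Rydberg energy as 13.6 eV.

0.5440 eV

E_5 = −13.60/25 = −0.5440 eV, so ionization (to E = 0) requires 0.5440 eV.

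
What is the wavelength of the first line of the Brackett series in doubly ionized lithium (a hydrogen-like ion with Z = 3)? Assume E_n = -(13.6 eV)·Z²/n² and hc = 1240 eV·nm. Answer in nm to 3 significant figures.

450 nm

The Brackett series terminates on n_f = 4; the first line has n_i = 4+1 = 5.
ΔE = 122.4 × (1/4² − 1/5²) = 2.754 eV.
λ = 1240 / 2.754 = 450 nm.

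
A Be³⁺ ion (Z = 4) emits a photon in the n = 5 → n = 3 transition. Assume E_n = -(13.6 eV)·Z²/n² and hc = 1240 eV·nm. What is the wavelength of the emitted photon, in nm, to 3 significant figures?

For Z = 4 the level energies scale as Z², so the effective Rydberg energy is 13.6 × 16 = 217.6 eV.
ΔE = 217.6 × (1/3² − 1/5²) = 217.6 × 0.07111 = 15.47 eV.
λ = hc/ΔE = 1240 / 15.47 = 80.1 nm.

80.1 nm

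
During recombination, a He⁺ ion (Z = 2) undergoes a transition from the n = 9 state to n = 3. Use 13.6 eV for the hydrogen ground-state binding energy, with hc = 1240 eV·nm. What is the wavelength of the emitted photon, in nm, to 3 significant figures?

For Z = 2 the level energies scale as Z², so the effective Rydberg energy is 13.6 × 4 = 54.40 eV.
ΔE = 54.40 × (1/3² − 1/9²) = 54.40 × 0.09877 = 5.373 eV.
λ = hc/ΔE = 1240 / 5.373 = 231 nm.

231 nm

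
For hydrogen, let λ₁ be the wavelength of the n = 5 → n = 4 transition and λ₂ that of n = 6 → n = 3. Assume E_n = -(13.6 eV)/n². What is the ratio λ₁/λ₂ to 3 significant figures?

λ ∝ 1/ΔE ∝ 1/(1/n_f² − 1/n_i²), and the Z² and hc factors cancel in the ratio.
λ₁/λ₂ = (1/3² − 1/6²)/(1/4² − 1/5²) = 0.08333/0.02250 = 3.70.

3.70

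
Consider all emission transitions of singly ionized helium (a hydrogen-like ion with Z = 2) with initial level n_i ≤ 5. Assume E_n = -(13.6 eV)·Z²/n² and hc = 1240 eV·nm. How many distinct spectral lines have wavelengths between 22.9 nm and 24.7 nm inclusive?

2

Enumerate all n_i → n_f pairs with 1 ≤ n_f < n_i ≤ 5 and compute λ = 1240 / [13.6·4·(1/n_f² − 1/n_i²)].
Lines falling in [22.9, 24.7] nm: 5→1 (23.74 nm), 4→1 (24.31 nm).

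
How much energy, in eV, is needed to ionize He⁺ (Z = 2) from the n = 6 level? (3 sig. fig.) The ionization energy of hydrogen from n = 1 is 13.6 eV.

1.51 eV

E_n = −13.6 Z²/n² = −54.40/n² eV for Z = 2.
E_6 = −54.40/36 = −1.51 eV, so ionization (to E = 0) requires 1.51 eV.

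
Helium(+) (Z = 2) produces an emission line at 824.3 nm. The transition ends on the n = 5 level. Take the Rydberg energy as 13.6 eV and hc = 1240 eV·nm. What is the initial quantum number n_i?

n_i = 9

The photon energy is ΔE = hc/λ = 1240 / 824.3 = 1.504 eV.
With Z = 2, ΔE = 54.40 × (1/n_f² − 1/n_i²), so 1/n_f² − 1/n_i² = 0.02765.
With n_f = 5: 1/n_i² = 1/25 − 0.02765 = 0.01235, so n_i ≈ 9.00.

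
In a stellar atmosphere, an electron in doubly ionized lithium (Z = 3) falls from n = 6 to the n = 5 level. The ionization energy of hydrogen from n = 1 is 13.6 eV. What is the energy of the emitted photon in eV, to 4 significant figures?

The Bohr energies scale as Z², so for Z = 3: E_n = −122.4/n² eV.
E_6 = −122.4/36 = −3.400 eV and E_5 = −122.4/25 = −4.896 eV.
The photon energy is |E_6 − E_5| = 1.496 eV.

1.496 eV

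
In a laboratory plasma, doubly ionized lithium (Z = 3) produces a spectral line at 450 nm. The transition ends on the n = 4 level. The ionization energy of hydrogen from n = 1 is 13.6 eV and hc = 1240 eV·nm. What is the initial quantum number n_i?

n_i = 5

The photon energy is ΔE = hc/λ = 1240 / 450 = 2.756 eV.
With Z = 3, ΔE = 122.4 × (1/n_f² − 1/n_i²), so 1/n_f² − 1/n_i² = 0.02251.
With n_f = 4: 1/n_i² = 1/16 − 0.02251 = 0.03999, so n_i ≈ 5.00.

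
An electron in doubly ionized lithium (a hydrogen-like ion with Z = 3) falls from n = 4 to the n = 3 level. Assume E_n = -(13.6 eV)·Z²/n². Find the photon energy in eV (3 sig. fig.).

5.95 eV

The Bohr energies scale as Z², so for Z = 3: E_n = −122.4/n² eV.
E_4 = −122.4/16 = −7.650 eV and E_3 = −122.4/9 = −13.60 eV.
The photon energy is |E_4 − E_3| = 5.95 eV.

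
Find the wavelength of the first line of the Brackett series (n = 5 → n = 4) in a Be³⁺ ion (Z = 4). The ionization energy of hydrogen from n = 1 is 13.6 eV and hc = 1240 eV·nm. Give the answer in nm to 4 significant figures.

253.3 nm

The Brackett series terminates on n_f = 4; the first line has n_i = 4+1 = 5.
ΔE = 217.6 × (1/4² − 1/5²) = 4.896 eV.
λ = 1240 / 4.896 = 253.3 nm.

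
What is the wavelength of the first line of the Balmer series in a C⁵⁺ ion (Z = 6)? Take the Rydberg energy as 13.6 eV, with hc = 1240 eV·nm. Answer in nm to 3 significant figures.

The Balmer series terminates on n_f = 2; the first line has n_i = 2+1 = 3.
ΔE = 489.6 × (1/2² − 1/3²) = 68.00 eV.
λ = 1240 / 68.00 = 18.2 nm.

18.2 nm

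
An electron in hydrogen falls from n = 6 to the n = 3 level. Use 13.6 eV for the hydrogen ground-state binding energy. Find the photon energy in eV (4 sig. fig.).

1.133 eV

E_6 = −13.60/36 = −0.3778 eV and E_3 = −13.60/9 = −1.511 eV.
The photon energy is |E_6 − E_3| = 1.133 eV.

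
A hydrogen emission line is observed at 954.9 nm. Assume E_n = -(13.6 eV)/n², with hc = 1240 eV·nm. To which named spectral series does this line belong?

Paschen

ΔE = 1240/954.9 = 1.299 eV.
This matches 13.6 × (1/3² − 1/8²), so n_f = 3: the Paschen series.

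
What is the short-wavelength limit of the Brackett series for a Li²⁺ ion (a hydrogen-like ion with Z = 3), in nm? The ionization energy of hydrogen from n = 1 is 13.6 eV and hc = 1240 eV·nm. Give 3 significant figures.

162 nm

The Brackett series has lower level n_f = 4; the series limit corresponds to n_i → ∞.
ΔE_max = 13.6 × 9 / 4² = 7.650 eV.
λ_min = 1240 / 7.650 = 162 nm.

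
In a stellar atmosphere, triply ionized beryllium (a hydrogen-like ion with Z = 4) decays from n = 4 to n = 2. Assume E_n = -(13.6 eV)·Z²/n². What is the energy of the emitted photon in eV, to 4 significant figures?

40.80 eV

The Bohr energies scale as Z², so for Z = 4: E_n = −217.6/n² eV.
E_4 = −217.6/16 = −13.60 eV and E_2 = −217.6/4 = −54.40 eV.
The photon energy is |E_4 − E_2| = 40.80 eV.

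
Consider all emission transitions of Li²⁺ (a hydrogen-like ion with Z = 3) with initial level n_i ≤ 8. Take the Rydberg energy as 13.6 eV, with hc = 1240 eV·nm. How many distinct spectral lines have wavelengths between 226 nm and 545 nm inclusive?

Enumerate all n_i → n_f pairs with 1 ≤ n_f < n_i ≤ 8 and compute λ = 1240 / [13.6·9·(1/n_f² − 1/n_i²)].
Lines falling in [226, 545] nm: 7→4 (240.7 nm), 6→4 (291.8 nm), 8→5 (415.6 nm), 5→4 (450.3 nm), 7→5 (517.1 nm).

5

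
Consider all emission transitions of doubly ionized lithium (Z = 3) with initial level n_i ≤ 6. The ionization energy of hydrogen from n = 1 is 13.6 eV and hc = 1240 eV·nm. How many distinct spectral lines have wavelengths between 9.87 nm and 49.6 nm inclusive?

Enumerate all n_i → n_f pairs with 1 ≤ n_f < n_i ≤ 6 and compute λ = 1240 / [13.6·9·(1/n_f² − 1/n_i²)].
Lines falling in [9.87, 49.6] nm: 6→1 (10.42 nm), 5→1 (10.55 nm), 4→1 (10.81 nm), 3→1 (11.40 nm), 2→1 (13.51 nm), 6→2 (45.59 nm), 5→2 (48.24 nm).

7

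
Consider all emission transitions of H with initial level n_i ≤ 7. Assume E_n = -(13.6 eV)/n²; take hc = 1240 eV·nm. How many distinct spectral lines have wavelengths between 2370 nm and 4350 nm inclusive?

2

Enumerate all n_i → n_f pairs with 1 ≤ n_f < n_i ≤ 7 and compute λ = 1240 / [13.6·1·(1/n_f² − 1/n_i²)].
Lines falling in [2370, 4350] nm: 6→4 (2626 nm), 5→4 (4052 nm).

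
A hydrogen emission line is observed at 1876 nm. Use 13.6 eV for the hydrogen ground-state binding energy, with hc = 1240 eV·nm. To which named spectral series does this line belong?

ΔE = 1240/1876 = 0.6610 eV.
This matches 13.6 × (1/3² − 1/4²), so n_f = 3: the Paschen series.

Paschen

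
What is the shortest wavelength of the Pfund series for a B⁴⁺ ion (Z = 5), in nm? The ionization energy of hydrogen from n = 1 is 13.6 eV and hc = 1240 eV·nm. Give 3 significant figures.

The Pfund series has lower level n_f = 5; the series limit corresponds to n_i → ∞.
ΔE_max = 13.6 × 25 / 5² = 13.60 eV.
λ_min = 1240 / 13.60 = 91.2 nm.

91.2 nm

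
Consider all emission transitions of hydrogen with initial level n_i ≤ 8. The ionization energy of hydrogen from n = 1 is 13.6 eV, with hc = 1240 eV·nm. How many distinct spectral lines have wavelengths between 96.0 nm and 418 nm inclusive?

6

Enumerate all n_i → n_f pairs with 1 ≤ n_f < n_i ≤ 8 and compute λ = 1240 / [13.6·1·(1/n_f² − 1/n_i²)].
Lines falling in [96.0, 418] nm: 4→1 (97.25 nm), 3→1 (102.6 nm), 2→1 (121.6 nm), 8→2 (389.0 nm), 7→2 (397.1 nm), 6→2 (410.3 nm).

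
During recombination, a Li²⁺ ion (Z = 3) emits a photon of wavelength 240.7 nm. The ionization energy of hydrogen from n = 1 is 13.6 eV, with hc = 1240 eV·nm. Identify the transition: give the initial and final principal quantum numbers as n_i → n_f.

The photon energy is ΔE = hc/λ = 1240 / 240.7 = 5.152 eV.
With Z = 3, ΔE = 122.4 × (1/n_f² − 1/n_i²), so 1/n_f² − 1/n_i² = 0.04209.
Trying n_f = 4 gives 1/n_i² = 0.02041, i.e. n_i ≈ 7; this pair matches.

n_i = 7, n_f = 4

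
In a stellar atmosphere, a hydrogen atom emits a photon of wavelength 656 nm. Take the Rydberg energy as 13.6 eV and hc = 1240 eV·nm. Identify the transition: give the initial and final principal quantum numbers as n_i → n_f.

n_i = 3, n_f = 2

The photon energy is ΔE = hc/λ = 1240 / 656 = 1.890 eV.
With Z = 1, ΔE = 13.60 × (1/n_f² − 1/n_i²), so 1/n_f² − 1/n_i² = 0.1390.
Trying n_f = 2 gives 1/n_i² = 0.1110, i.e. n_i ≈ 3; this pair matches.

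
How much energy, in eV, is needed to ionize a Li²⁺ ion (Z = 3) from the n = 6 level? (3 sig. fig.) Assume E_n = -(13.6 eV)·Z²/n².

E_n = −13.6 Z²/n² = −122.4/n² eV for Z = 3.
E_6 = −122.4/36 = −3.40 eV, so ionization (to E = 0) requires 3.40 eV.

3.40 eV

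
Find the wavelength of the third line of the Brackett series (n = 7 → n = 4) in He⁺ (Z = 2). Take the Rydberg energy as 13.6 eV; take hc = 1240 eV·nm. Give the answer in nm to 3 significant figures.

The Brackett series terminates on n_f = 4; the third line has n_i = 4+3 = 7.
ΔE = 54.40 × (1/4² − 1/7²) = 2.290 eV.
λ = 1240 / 2.290 = 542 nm.

542 nm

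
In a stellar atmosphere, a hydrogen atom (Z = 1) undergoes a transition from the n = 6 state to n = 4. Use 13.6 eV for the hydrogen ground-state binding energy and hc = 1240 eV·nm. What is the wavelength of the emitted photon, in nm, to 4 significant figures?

2626 nm

ΔE = 13.60 × (1/4² − 1/6²) = 13.60 × 0.03472 = 0.4722 eV.
λ = hc/ΔE = 1240 / 0.4722 = 2626 nm.
This line belongs to the Brackett series.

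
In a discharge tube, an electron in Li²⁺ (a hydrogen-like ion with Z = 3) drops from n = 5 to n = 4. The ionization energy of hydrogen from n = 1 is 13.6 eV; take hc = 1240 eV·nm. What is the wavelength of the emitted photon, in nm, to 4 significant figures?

450.3 nm

For Z = 3 the level energies scale as Z², so the effective Rydberg energy is 13.6 × 9 = 122.4 eV.
ΔE = 122.4 × (1/4² − 1/5²) = 122.4 × 0.02250 = 2.754 eV.
λ = hc/ΔE = 1240 / 2.754 = 450.3 nm.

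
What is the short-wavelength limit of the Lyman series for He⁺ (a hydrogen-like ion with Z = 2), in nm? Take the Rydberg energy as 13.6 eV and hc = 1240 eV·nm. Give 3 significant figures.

The Lyman series has lower level n_f = 1; the series limit corresponds to n_i → ∞.
ΔE_max = 13.6 × 4 / 1² = 54.40 eV.
λ_min = 1240 / 54.40 = 22.8 nm.

22.8 nm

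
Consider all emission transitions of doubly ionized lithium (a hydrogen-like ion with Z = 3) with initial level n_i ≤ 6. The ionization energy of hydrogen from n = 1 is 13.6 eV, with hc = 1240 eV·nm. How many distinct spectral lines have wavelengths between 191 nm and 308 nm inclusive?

Enumerate all n_i → n_f pairs with 1 ≤ n_f < n_i ≤ 6 and compute λ = 1240 / [13.6·9·(1/n_f² − 1/n_i²)].
Lines falling in [191, 308] nm: 4→3 (208.4 nm), 6→4 (291.8 nm).

2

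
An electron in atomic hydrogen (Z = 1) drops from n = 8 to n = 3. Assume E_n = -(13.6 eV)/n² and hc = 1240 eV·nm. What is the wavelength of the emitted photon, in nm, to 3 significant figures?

955 nm

ΔE = 13.60 × (1/3² − 1/8²) = 13.60 × 0.09549 = 1.299 eV.
λ = hc/ΔE = 1240 / 1.299 = 955 nm.
This line belongs to the Paschen series.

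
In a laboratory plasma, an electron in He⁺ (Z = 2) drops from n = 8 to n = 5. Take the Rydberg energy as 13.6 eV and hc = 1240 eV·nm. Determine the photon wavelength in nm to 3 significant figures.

For Z = 2 the level energies scale as Z², so the effective Rydberg energy is 13.6 × 4 = 54.40 eV.
ΔE = 54.40 × (1/5² − 1/8²) = 54.40 × 0.02438 = 1.326 eV.
λ = hc/ΔE = 1240 / 1.326 = 935 nm.

935 nm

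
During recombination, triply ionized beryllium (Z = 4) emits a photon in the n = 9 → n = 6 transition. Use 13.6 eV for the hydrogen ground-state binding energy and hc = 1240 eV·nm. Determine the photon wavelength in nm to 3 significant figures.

369 nm

For Z = 4 the level energies scale as Z², so the effective Rydberg energy is 13.6 × 16 = 217.6 eV.
ΔE = 217.6 × (1/6² − 1/9²) = 217.6 × 0.01543 = 3.358 eV.
λ = hc/ΔE = 1240 / 3.358 = 369 nm.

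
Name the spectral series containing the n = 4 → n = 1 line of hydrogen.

The series is set by the lower level: n_f = 1 is the Lyman series.

Lyman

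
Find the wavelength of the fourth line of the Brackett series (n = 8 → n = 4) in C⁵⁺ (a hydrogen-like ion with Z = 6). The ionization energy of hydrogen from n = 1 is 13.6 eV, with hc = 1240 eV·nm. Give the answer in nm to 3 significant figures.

The Brackett series terminates on n_f = 4; the fourth line has n_i = 4+4 = 8.
ΔE = 489.6 × (1/4² − 1/8²) = 22.95 eV.
λ = 1240 / 22.95 = 54.0 nm.

54.0 nm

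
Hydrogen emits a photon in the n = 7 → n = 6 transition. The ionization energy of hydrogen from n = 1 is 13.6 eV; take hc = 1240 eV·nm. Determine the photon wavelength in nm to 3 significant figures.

ΔE = 13.60 × (1/6² − 1/7²) = 13.60 × 0.007370 = 0.1002 eV.
λ = hc/ΔE = 1240 / 0.1002 = 12400 nm.

12400 nm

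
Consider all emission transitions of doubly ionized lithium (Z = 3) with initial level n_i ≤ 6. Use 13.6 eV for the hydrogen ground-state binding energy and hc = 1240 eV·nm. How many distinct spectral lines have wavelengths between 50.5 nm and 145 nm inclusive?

Enumerate all n_i → n_f pairs with 1 ≤ n_f < n_i ≤ 6 and compute λ = 1240 / [13.6·9·(1/n_f² − 1/n_i²)].
Lines falling in [50.5, 145] nm: 4→2 (54.03 nm), 3→2 (72.94 nm), 6→3 (121.6 nm), 5→3 (142.5 nm).

4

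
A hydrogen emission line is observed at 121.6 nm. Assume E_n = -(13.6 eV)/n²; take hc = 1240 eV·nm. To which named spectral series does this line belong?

ΔE = 1240/121.6 = 10.20 eV.
This matches 13.6 × (1/1² − 1/2²), so n_f = 1: the Lyman series.

Lyman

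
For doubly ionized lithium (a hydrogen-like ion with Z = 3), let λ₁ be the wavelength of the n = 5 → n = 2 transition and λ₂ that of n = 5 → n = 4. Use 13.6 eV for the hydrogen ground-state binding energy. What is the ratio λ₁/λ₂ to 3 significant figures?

λ ∝ 1/ΔE ∝ 1/(1/n_f² − 1/n_i²), and the Z² and hc factors cancel in the ratio.
λ₁/λ₂ = (1/4² − 1/5²)/(1/2² − 1/5²) = 0.02250/0.2100 = 0.107.

0.107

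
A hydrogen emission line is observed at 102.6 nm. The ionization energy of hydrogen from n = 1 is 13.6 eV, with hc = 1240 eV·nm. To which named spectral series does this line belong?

Lyman

ΔE = 1240/102.6 = 12.09 eV.
This matches 13.6 × (1/1² − 1/3²), so n_f = 1: the Lyman series.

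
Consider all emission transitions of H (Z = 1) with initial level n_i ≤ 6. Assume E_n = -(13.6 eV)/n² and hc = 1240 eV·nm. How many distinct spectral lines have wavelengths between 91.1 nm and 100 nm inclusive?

Enumerate all n_i → n_f pairs with 1 ≤ n_f < n_i ≤ 6 and compute λ = 1240 / [13.6·1·(1/n_f² − 1/n_i²)].
Lines falling in [91.1, 100] nm: 6→1 (93.78 nm), 5→1 (94.98 nm), 4→1 (97.25 nm).

3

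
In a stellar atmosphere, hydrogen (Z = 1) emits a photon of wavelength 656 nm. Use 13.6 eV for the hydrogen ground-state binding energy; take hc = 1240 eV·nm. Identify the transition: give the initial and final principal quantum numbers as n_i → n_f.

The photon energy is ΔE = hc/λ = 1240 / 656 = 1.890 eV.
With Z = 1, ΔE = 13.60 × (1/n_f² − 1/n_i²), so 1/n_f² − 1/n_i² = 0.1390.
Trying n_f = 2 gives 1/n_i² = 0.1110, i.e. n_i ≈ 3; this pair matches.

n_i = 3, n_f = 2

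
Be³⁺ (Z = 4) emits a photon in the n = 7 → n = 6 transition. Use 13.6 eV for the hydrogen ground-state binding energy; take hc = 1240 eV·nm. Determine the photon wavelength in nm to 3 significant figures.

For Z = 4 the level energies scale as Z², so the effective Rydberg energy is 13.6 × 16 = 217.6 eV.
ΔE = 217.6 × (1/6² − 1/7²) = 217.6 × 0.007370 = 1.604 eV.
λ = hc/ΔE = 1240 / 1.604 = 773 nm.

773 nm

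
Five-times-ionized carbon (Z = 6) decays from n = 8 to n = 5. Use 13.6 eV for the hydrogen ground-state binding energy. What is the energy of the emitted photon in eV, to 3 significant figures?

11.9 eV

The Bohr energies scale as Z², so for Z = 6: E_n = −489.6/n² eV.
E_8 = −489.6/64 = −7.650 eV and E_5 = −489.6/25 = −19.58 eV.
The photon energy is |E_8 − E_5| = 11.9 eV.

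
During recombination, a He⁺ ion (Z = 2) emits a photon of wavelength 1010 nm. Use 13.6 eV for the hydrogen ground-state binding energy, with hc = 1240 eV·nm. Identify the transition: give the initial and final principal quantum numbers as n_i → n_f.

The photon energy is ΔE = hc/λ = 1240 / 1010 = 1.228 eV.
With Z = 2, ΔE = 54.40 × (1/n_f² − 1/n_i²), so 1/n_f² − 1/n_i² = 0.02257.
Trying n_f = 4 gives 1/n_i² = 0.03993, i.e. n_i ≈ 5; this pair matches.

n_i = 5, n_f = 4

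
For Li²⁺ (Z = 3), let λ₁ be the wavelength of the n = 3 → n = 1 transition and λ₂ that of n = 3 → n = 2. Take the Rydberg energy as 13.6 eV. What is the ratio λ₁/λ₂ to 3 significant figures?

λ ∝ 1/ΔE ∝ 1/(1/n_f² − 1/n_i²), and the Z² and hc factors cancel in the ratio.
λ₁/λ₂ = (1/2² − 1/3²)/(1/1² − 1/3²) = 0.1389/0.8889 = 0.156.

0.156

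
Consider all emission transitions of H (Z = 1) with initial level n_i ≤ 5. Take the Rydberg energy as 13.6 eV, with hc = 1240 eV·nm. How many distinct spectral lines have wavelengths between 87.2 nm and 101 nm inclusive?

Enumerate all n_i → n_f pairs with 1 ≤ n_f < n_i ≤ 5 and compute λ = 1240 / [13.6·1·(1/n_f² − 1/n_i²)].
Lines falling in [87.2, 101] nm: 5→1 (94.98 nm), 4→1 (97.25 nm).

2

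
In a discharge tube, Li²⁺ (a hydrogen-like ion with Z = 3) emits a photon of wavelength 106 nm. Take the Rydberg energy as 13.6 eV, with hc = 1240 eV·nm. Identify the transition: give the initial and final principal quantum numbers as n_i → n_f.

n_i = 8, n_f = 3

The photon energy is ΔE = hc/λ = 1240 / 106 = 11.70 eV.
With Z = 3, ΔE = 122.4 × (1/n_f² − 1/n_i²), so 1/n_f² − 1/n_i² = 0.09557.
Trying n_f = 3 gives 1/n_i² = 0.01554, i.e. n_i ≈ 8; this pair matches.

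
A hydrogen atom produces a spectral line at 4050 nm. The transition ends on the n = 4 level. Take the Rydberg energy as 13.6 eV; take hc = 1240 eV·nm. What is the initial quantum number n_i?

n_i = 5

The photon energy is ΔE = hc/λ = 1240 / 4050 = 0.3062 eV.
With Z = 1, ΔE = 13.60 × (1/n_f² − 1/n_i²), so 1/n_f² − 1/n_i² = 0.02251.
With n_f = 4: 1/n_i² = 1/16 − 0.02251 = 0.03999, so n_i ≈ 5.00.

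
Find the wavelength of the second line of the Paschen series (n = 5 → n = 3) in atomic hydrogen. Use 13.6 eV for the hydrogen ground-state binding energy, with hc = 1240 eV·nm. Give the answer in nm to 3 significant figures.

The Paschen series terminates on n_f = 3; the second line has n_i = 3+2 = 5.
ΔE = 13.60 × (1/3² − 1/5²) = 0.9671 eV.
λ = 1240 / 0.9671 = 1280 nm.

1280 nm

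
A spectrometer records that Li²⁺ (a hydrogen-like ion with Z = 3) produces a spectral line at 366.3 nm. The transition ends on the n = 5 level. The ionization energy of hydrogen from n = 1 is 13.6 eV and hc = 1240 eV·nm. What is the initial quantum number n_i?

n_i = 9

The photon energy is ΔE = hc/λ = 1240 / 366.3 = 3.385 eV.
With Z = 3, ΔE = 122.4 × (1/n_f² − 1/n_i²), so 1/n_f² − 1/n_i² = 0.02766.
With n_f = 5: 1/n_i² = 1/25 − 0.02766 = 0.01234, so n_i ≈ 9.00.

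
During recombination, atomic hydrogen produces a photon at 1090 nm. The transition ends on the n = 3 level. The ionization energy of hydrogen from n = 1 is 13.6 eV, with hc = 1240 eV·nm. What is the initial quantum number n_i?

The photon energy is ΔE = hc/λ = 1240 / 1090 = 1.138 eV.
With Z = 1, ΔE = 13.60 × (1/n_f² − 1/n_i²), so 1/n_f² − 1/n_i² = 0.08365.
With n_f = 3: 1/n_i² = 1/9 − 0.08365 = 0.02746, so n_i ≈ 6.03.

n_i = 6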